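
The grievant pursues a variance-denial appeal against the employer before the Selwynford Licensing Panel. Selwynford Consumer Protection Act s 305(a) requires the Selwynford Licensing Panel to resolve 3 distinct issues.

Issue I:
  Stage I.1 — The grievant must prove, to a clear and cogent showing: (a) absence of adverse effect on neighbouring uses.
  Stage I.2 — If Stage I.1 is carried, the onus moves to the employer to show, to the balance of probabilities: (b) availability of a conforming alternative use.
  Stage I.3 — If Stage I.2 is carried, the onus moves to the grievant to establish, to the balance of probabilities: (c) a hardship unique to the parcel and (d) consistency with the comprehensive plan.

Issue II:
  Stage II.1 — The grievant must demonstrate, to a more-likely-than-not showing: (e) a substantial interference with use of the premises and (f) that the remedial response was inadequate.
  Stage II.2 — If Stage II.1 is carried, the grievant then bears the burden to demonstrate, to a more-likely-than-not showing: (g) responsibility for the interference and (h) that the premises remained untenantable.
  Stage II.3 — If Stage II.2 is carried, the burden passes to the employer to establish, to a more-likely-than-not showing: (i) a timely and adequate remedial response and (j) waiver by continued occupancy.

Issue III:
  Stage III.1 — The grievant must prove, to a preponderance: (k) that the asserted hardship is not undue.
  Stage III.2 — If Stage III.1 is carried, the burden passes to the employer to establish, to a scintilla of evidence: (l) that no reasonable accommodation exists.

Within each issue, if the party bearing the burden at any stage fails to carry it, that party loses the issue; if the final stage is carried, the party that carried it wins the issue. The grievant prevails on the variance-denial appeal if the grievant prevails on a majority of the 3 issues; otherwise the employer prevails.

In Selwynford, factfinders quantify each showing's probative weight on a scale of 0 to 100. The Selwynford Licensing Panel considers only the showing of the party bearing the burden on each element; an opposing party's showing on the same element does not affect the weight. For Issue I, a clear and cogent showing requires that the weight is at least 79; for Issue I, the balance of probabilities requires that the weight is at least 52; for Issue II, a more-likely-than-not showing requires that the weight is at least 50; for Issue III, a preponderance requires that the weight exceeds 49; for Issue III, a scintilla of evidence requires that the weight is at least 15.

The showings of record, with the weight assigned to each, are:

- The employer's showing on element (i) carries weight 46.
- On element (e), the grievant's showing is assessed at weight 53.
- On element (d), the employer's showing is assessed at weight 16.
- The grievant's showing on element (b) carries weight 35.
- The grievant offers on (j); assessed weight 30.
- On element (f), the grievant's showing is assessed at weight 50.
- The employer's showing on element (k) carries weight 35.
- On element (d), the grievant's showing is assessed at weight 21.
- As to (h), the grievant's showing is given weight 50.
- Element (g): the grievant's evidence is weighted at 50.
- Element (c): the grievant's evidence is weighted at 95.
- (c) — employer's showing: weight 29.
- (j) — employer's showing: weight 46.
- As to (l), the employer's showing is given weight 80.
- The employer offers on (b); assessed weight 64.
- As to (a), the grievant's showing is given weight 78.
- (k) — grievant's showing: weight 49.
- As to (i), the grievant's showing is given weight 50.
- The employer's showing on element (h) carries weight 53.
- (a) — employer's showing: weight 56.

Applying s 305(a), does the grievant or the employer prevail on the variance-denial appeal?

employer

— Issue I —
Stage I.1 (grievant, a clear and cogent showing, weight is at least 79): (a) 78 (employer's 56 disregarded) < 79 — fails.
  Stage I.1 not carried; the grievant fails its burden.
The employer prevails on this issue.
— Issue II —
Stage II.1 (grievant, a more-likely-than-not showing, weight is at least 50): (e) 53 ≥ 50 — meets; (f) 50 ≥ 50 — meets.
  All elements met. The grievant retains the burden for Stage II.2.
Stage II.2 (grievant, a more-likely-than-not showing, weight is at least 50): (g) 50 ≥ 50 — meets; (h) 50 (employer's 53 disregarded) ≥ 50 — meets.
  Stage II.2 carried; the burden shifts to the employer.
Stage II.3 (employer, a more-likely-than-not showing, weight is at least 50): (i) 46 (grievant's 50 disregarded) < 50 — fails; (j) 46 (grievant's 30 disregarded) < 50 — fails.
  Stage II.3 not carried; the employer fails its burden.
So the grievant prevails on this issue.
— Issue III —
Stage III.1 — burden on grievant; standard: a preponderance (weight exceeds 49).
    (k): 49 (employer's 35 disregarded) ≤ 49 [not met]
  Stage III.1 not carried; the grievant fails its burden.
The employer prevails on this issue.
Per-issue: Issue I → employer; Issue II → grievant; Issue III → employer. The grievant must prevail on a majority of issues; overall, the employer prevails.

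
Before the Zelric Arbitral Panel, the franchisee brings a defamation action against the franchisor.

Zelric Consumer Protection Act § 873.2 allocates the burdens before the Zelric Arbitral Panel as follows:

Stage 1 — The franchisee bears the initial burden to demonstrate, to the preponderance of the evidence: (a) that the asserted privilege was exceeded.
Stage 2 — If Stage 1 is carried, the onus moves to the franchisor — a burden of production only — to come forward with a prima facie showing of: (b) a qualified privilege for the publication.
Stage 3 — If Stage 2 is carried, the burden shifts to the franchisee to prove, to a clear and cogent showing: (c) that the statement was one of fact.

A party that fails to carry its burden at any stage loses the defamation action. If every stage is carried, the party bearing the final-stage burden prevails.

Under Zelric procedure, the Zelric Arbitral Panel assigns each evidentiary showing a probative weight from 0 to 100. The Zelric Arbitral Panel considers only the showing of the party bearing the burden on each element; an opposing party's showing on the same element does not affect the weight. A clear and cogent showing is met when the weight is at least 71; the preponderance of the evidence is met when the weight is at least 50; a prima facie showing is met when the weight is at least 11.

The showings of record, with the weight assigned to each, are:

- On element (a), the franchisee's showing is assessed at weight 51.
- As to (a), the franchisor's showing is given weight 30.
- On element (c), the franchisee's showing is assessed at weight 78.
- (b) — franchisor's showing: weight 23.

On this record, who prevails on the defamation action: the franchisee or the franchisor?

At Stage 1 the franchisee must meet the preponderance of the evidence (weight is at least 50): on (a) the weight is 51 (the franchisor's 30 is given no effect), which does reach 50, so (a) meets the standard.
  All elements met. The burden passes to the franchisor.
At Stage 2 the franchisor must meet a prima facie showing (weight is at least 11): on (b) the weight is 23, which does reach 11, so (b) meets the standard.
  All elements met. The burden passes to the franchisee.
At Stage 3 the franchisee must meet a clear and cogent showing (weight is at least 71): on (c) the weight is 78, which does reach 71, so (c) meets the standard.
  The franchisee carries the last stage.
All stages carried — the franchisee prevails.

franchisee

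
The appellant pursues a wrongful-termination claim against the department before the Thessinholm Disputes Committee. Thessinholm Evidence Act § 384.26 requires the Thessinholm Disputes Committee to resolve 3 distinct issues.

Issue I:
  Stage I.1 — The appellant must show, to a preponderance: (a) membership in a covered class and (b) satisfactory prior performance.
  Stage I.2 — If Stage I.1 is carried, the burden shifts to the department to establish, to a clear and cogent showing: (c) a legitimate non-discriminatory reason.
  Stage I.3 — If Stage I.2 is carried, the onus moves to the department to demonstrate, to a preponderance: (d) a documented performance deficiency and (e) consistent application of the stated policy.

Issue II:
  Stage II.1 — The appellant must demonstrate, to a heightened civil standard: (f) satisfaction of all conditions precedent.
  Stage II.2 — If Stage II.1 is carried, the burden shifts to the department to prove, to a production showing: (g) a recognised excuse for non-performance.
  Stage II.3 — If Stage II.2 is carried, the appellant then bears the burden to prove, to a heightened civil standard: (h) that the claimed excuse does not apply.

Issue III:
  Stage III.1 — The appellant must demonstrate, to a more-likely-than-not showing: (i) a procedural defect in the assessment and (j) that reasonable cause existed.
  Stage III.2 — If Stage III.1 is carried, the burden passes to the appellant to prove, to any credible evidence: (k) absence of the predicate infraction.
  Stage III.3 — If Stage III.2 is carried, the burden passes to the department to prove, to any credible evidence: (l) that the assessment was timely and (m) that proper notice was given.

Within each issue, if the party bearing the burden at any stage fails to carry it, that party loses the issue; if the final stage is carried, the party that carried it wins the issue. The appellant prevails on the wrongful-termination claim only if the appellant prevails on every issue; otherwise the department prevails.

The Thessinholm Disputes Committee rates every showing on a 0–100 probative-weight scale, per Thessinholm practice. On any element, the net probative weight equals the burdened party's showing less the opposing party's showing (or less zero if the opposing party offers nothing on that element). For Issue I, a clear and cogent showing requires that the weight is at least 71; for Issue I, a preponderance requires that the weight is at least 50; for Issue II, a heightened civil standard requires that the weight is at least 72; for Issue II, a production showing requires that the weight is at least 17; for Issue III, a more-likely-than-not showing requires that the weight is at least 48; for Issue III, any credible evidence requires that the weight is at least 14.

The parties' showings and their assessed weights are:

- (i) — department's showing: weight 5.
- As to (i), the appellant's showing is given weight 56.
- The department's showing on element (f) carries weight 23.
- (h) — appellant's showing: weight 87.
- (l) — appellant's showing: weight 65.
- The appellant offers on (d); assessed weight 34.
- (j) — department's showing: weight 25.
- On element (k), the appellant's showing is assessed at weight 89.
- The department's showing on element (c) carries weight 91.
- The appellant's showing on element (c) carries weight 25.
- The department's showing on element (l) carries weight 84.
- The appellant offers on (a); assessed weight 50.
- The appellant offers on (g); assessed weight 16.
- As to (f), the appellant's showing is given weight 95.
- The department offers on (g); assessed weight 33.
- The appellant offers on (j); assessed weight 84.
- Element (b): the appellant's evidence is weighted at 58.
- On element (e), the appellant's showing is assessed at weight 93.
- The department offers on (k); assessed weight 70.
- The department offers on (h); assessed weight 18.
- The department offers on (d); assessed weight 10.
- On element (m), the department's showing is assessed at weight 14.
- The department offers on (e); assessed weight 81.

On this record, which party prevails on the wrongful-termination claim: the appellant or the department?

department

— Issue I —
Stage I.1 — burden on appellant; standard: a preponderance (weight is at least 50).
    (a): 50 ≥ 50 [met]
    (b): 58 ≥ 50 [met]
  Stage I.1 carried; the burden shifts to the department.
Stage I.2 — burden on department; standard: a clear and cogent showing (weight is at least 71).
    (c): 91 − 25 = 66 < 71 [not met]
  Not every element is met, so the department fails to carry Stage I.2.
So the appellant prevails on this issue.
— Issue II —
Stage II.1 (appellant, a heightened civil standard, weight is at least 72): (f) net 95−23=72 ≥ 72 — meets.
  The appellant carries Stage II.1; the department now bears the burden.
Stage II.2 (department, a production showing, weight is at least 17): (g) net 33−16=17 ≥ 17 — meets.
  The department carries Stage II.2; the appellant now bears the burden.
Stage II.3 (appellant, a heightened civil standard, weight is at least 72): (h) net 87−18=69 < 72 — fails.
  Not every element is met, so the appellant fails to carry Stage II.3.
The analysis ends at Stage II.3; the department prevails on this issue.
— Issue III —
At Stage III.1 the appellant must meet a more-likely-than-not showing (weight is at least 48): on (i) the weight is 56 less the opposing 5 gives net 51, which does reach 48, so (i) meets the standard; on (j) the weight is 84 less the opposing 25 gives net 59, which does reach 48, so (j) meets the standard.
  Stage III.1 is satisfied; the appellant continues to bear the burden.
At Stage III.2 the appellant must meet any credible evidence (weight is at least 14): on (k) the weight is 89 less the opposing 70 gives net 19, which does reach 14, so (k) meets the standard.
  The appellant carries Stage III.2; the department now bears the burden.
At Stage III.3 the department must meet any credible evidence (weight is at least 14): on (l) the weight is 84 less the opposing 65 gives net 19, which does reach 14, so (l) meets the standard; on (m) the weight is 14, ≥ 14, so (m) meets the standard.
  Stage III.3 carried; the final stage is satisfied.
All stages carried — the department prevails on this issue.
Per-issue: Issue I → appellant; Issue II → department; Issue III → department. The appellant must prevail on every issue; overall, the department prevails.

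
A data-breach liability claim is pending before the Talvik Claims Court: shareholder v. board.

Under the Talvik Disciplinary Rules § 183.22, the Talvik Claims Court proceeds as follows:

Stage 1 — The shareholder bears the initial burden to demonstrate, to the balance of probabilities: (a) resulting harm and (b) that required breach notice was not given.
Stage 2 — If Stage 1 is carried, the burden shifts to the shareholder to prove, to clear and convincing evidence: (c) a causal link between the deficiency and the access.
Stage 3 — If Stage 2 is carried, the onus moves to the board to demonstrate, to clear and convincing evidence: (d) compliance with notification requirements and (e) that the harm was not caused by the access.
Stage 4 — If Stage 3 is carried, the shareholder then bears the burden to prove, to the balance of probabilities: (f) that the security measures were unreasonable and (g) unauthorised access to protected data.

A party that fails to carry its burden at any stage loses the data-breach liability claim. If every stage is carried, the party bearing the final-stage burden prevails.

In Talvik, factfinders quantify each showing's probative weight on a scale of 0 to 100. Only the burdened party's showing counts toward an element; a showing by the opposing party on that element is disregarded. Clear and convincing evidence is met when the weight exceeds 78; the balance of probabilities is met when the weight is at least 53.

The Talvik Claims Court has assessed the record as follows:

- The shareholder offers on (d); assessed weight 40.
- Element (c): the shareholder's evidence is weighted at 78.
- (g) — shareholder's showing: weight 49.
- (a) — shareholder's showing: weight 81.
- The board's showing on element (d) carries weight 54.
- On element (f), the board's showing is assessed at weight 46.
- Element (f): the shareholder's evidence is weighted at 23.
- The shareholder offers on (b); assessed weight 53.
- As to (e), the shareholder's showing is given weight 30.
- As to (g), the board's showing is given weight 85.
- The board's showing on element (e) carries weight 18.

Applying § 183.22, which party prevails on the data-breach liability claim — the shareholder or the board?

board

Stage 1 (shareholder, the balance of probabilities, weight is at least 53): (a) 81 ≥ 53 — meets; (b) 53 ≥ 53 — meets.
  Stage 1 is satisfied; the shareholder continues to bear the burden.
Stage 2 (shareholder, clear and convincing evidence, weight exceeds 78): (c) 78 ≤ 78 — fails.
  Stage 2 not carried; the shareholder fails its burden.
So the board prevails.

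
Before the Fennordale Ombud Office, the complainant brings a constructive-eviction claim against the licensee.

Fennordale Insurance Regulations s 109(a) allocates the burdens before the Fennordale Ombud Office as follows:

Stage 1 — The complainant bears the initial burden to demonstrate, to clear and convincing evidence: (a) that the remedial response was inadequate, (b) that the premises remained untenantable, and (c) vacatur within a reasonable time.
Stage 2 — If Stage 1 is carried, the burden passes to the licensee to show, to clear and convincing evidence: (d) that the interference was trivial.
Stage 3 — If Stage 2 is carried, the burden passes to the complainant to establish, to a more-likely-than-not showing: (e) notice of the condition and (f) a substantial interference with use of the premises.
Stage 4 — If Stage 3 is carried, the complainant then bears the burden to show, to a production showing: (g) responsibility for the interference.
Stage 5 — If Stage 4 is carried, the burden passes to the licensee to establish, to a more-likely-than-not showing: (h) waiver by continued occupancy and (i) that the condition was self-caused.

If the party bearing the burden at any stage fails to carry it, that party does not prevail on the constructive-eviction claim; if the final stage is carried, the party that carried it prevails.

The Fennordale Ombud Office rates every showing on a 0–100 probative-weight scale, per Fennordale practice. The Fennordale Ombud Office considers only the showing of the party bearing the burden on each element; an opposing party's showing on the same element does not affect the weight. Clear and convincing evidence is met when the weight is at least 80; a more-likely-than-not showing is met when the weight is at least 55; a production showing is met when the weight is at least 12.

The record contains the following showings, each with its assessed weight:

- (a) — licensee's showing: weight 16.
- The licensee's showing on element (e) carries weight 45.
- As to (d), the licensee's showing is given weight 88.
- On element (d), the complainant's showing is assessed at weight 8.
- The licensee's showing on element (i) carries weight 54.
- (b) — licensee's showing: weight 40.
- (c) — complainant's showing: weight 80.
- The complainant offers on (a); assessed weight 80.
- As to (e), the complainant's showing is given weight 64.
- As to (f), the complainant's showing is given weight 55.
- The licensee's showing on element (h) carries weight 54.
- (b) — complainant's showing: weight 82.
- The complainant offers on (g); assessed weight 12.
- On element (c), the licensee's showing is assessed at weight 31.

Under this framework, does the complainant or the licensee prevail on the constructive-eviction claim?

At Stage 1 the complainant must meet clear and convincing evidence (weight is at least 80): on (a) the weight is 80 (the licensee's 16 is given no effect), ≥ 80, so (a) meets the standard; on (b) the weight is 82 (the licensee's 40 is given no effect), ≥ 80, so (b) meets the standard; on (c) the weight is 80 (the licensee's 31 is given no effect), ≥ 80, so (c) meets the standard.
  Stage 1 carried; the burden shifts to the licensee.
At Stage 2 the licensee must meet clear and convincing evidence (weight is at least 80): on (d) the weight is 88 (the complainant's 8 is given no effect), which does reach 80, so (d) meets the standard.
  Stage 2 is satisfied; the onus moves to the complainant.
At Stage 3 the complainant must meet a more-likely-than-not showing (weight is at least 55): on (e) the weight is 64 (the licensee's 45 is given no effect), ≥ 55, so (e) meets the standard; on (f) the weight is 55, ≥ 55, so (f) meets the standard.
  Stage 3 is satisfied; the complainant continues to bear the burden.
At Stage 4 the complainant must meet a production showing (weight is at least 12): on (g) the weight is 12, which does reach 12, so (g) meets the standard.
  Stage 4 carried; the burden shifts to the licensee.
At Stage 5 the licensee must meet a more-likely-than-not showing (weight is at least 55): on (h) the weight is 54, < 55, so (h) does not meet the standard; on (i) the weight is 54, which does not reach 55, so (i) does not meet the standard.
  Not every element is met, so the licensee fails to carry Stage 5.
The analysis ends at Stage 5; the complainant prevails.

complainant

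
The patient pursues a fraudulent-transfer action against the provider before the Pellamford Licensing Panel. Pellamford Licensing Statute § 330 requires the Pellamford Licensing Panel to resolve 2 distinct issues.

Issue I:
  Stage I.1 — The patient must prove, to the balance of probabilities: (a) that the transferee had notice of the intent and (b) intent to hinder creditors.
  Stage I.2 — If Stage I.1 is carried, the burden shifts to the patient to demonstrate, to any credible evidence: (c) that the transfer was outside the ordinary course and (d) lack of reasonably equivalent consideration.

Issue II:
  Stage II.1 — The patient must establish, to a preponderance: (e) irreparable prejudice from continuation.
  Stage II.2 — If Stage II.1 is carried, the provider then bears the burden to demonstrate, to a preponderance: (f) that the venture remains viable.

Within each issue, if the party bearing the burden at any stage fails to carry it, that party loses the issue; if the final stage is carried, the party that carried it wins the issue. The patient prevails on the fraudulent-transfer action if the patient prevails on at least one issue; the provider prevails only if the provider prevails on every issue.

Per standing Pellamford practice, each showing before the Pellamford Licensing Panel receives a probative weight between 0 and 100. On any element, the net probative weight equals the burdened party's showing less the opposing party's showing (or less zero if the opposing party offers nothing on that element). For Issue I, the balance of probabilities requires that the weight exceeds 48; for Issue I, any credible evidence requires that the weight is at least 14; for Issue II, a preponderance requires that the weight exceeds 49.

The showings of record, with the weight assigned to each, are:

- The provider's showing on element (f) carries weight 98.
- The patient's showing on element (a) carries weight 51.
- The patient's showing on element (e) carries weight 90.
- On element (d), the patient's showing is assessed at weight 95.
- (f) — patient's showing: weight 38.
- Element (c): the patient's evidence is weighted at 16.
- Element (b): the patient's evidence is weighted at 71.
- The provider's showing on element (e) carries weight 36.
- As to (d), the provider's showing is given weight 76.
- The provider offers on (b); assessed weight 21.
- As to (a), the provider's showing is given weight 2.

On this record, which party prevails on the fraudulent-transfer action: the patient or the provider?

— Issue I —
At Stage I.1 the patient must meet the balance of probabilities (weight exceeds 48): on (a) the weight is 51 less the opposing 2 gives net 49, which does exceed 48, so (a) meets the standard; on (b) the weight is 71 less the opposing 21 gives net 50, > 48, so (b) meets the standard.
  All elements met. The patient retains the burden for Stage I.2.
At Stage I.2 the patient must meet any credible evidence (weight is at least 14): on (c) the weight is 16, ≥ 14, so (c) meets the standard; on (d) the weight is 95 less the opposing 76 gives net 19, ≥ 14, so (d) meets the standard.
  The patient carries the last stage.
Every stage carried; the patient prevails on this issue.
— Issue II —
Stage II.1 (patient, a preponderance, weight exceeds 49): (e) net 90−36=54 > 49 — meets.
  Stage II.1 carried; the burden shifts to the provider.
Stage II.2 (provider, a preponderance, weight exceeds 49): (f) net 98−38=60 > 49 — meets.
  The provider carries the last stage.
All stages carried — the provider prevails on this issue.
Per-issue: Issue I → patient; Issue II → provider. The patient must prevail on at least one issue; overall, the patient prevails.

patient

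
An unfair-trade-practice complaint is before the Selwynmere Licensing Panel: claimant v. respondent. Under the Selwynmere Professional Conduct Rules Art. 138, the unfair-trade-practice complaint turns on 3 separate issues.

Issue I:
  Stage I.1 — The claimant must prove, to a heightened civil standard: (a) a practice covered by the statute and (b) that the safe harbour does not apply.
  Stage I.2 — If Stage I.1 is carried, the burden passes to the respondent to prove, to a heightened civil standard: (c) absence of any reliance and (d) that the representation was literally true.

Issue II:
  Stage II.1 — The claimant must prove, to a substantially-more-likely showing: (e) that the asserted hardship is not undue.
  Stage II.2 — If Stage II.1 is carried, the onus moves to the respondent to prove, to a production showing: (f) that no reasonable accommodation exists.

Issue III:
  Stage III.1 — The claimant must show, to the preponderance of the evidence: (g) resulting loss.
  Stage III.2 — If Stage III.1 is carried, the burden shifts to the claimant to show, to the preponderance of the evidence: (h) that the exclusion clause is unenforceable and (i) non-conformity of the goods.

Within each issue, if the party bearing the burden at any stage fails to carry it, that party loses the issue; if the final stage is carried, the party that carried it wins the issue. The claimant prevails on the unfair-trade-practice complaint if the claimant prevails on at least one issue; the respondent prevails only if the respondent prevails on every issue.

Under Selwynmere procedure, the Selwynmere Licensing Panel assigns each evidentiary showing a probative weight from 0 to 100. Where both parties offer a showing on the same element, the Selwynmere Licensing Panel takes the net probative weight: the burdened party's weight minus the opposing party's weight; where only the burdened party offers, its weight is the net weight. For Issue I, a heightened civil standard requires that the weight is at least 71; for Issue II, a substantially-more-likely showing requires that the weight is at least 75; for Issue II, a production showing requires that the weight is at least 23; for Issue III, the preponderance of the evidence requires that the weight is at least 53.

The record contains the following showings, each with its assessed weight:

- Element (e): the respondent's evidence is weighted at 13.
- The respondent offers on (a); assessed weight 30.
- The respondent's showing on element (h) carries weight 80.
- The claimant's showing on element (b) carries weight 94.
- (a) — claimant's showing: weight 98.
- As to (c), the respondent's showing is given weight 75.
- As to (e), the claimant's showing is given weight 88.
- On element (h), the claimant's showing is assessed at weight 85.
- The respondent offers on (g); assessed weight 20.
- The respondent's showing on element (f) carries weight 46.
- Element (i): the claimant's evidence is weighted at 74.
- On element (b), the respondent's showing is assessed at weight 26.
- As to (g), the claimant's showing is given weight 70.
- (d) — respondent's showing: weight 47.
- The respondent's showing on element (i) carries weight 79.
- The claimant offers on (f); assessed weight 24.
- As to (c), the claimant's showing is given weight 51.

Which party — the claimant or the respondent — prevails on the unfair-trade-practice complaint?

— Issue I —
At Stage I.1 the claimant must meet a heightened civil standard (weight is at least 71): on (a) the weight is 98 less the opposing 30 gives net 68, < 71, so (a) does not meet the standard; on (b) the weight is 94 less the opposing 26 gives net 68, which does not reach 71, so (b) does not meet the standard.
  Stage I.1 not carried; the claimant fails its burden.
So the respondent prevails on this issue.
— Issue II —
At Stage II.1 the claimant must meet a substantially-more-likely showing (weight is at least 75): on (e) the weight is 88 less the opposing 13 gives net 75, ≥ 75, so (e) meets the standard.
  All elements met. The burden passes to the respondent.
At Stage II.2 the respondent must meet a production showing (weight is at least 23): on (f) the weight is 46 less the opposing 24 gives net 22, < 23, so (f) does not meet the standard.
  Not every element is met, so the respondent fails to carry Stage II.2.
So the claimant prevails on this issue.
— Issue III —
Stage III.1 (claimant, the preponderance of the evidence, weight is at least 53): (g) net 70−20=50 < 53 — fails.
  The claimant does not carry Stage III.1.
So the respondent prevails on this issue.
Per-issue: Issue I → respondent; Issue II → claimant; Issue III → respondent. The claimant must prevail on at least one issue; overall, the claimant prevails.

claimant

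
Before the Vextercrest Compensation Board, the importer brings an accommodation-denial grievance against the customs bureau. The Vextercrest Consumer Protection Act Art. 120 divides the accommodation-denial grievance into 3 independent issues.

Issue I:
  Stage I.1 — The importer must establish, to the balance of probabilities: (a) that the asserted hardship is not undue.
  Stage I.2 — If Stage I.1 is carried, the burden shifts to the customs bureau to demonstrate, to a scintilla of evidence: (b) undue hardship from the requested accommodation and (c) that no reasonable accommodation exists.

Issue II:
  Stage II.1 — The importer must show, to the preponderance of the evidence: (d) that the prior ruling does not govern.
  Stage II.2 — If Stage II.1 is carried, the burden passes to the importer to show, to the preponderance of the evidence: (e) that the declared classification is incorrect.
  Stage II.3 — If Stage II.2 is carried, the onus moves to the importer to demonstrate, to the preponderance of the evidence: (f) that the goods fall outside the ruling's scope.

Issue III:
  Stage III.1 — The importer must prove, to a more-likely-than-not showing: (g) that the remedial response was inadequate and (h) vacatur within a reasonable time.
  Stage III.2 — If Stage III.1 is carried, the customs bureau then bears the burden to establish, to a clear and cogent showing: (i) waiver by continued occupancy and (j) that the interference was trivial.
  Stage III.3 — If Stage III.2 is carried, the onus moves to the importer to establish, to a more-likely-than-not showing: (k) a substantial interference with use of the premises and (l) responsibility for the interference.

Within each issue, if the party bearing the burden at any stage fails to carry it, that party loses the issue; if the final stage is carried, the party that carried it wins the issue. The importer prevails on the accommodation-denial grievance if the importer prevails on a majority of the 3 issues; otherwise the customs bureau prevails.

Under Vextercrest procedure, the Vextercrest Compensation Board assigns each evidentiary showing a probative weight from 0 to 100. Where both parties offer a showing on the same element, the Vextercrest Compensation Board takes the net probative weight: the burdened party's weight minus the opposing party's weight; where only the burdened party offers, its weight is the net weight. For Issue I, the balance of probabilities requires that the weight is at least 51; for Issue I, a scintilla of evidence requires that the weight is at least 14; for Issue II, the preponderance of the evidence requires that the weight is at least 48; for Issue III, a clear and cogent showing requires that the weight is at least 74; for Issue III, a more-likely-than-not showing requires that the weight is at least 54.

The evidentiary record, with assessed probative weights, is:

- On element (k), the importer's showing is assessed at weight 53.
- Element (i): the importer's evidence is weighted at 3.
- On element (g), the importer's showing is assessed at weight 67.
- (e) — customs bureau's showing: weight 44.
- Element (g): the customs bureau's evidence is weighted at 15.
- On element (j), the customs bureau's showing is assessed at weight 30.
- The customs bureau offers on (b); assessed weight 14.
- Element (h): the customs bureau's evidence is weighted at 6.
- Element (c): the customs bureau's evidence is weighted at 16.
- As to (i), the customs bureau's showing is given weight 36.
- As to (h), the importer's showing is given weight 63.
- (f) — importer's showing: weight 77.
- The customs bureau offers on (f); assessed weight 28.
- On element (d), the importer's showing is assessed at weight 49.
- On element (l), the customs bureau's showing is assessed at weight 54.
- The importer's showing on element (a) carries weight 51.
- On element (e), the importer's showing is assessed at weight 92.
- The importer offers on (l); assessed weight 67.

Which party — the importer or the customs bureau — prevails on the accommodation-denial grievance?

customs bureau

— Issue I —
Stage I.1 (importer, the balance of probabilities, weight is at least 51): (a) 51 ≥ 51 — meets.
  Stage I.1 is satisfied; the onus moves to the customs bureau.
Stage I.2 (customs bureau, a scintilla of evidence, weight is at least 14): (b) 14 ≥ 14 — meets; (c) 16 ≥ 14 — meets.
  All elements met at the final stage.
Every stage carried; the customs bureau prevails on this issue.
— Issue II —
Stage II.1 — burden on importer; standard: the preponderance of the evidence (weight is at least 48).
    (d): 49 ≥ 48 [met]
  Stage II.1 carried; the burden remains with the importer.
Stage II.2 — burden on importer; standard: the preponderance of the evidence (weight is at least 48).
    (e): 92 − 44 = 48 ≥ 48 [met]
  Stage II.2 is satisfied; the importer continues to bear the burden.
Stage II.3 — burden on importer; standard: the preponderance of the evidence (weight is at least 48).
    (f): 77 − 28 = 49 ≥ 48 [met]
  The importer carries the last stage.
Every stage carried; the importer prevails on this issue.
— Issue III —
At Stage III.1 the importer must meet a more-likely-than-not showing (weight is at least 54): on (g) the weight is 67 less the opposing 15 gives net 52, < 54, so (g) does not meet the standard; on (h) the weight is 63 less the opposing 6 gives net 57, which does reach 54, so (h) meets the standard.
  Stage III.1 not carried; the importer fails its burden.
The customs bureau prevails on this issue.
Per-issue: Issue I → customs bureau; Issue II → importer; Issue III → customs bureau. The importer must prevail on a majority of issues; overall, the customs bureau prevails.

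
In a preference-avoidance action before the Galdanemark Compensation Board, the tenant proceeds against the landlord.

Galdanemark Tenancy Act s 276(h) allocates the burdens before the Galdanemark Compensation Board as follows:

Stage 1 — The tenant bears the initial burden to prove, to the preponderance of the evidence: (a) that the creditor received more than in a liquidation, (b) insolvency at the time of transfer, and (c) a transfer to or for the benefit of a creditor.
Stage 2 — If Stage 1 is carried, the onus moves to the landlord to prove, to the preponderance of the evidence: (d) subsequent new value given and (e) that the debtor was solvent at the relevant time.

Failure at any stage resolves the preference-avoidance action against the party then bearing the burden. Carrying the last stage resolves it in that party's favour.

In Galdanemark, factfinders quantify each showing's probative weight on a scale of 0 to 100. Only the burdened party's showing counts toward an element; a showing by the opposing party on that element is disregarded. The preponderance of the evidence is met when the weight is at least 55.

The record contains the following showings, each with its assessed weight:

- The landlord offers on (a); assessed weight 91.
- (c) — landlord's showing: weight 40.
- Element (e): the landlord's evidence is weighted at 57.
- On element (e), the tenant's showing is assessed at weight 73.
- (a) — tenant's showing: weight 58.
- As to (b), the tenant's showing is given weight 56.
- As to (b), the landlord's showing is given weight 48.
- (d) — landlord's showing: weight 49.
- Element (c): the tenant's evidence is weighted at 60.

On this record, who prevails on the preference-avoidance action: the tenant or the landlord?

tenant

Stage 1 (tenant, the preponderance of the evidence, weight is at least 55): (a) 58 (landlord's 91 disregarded) ≥ 55 — meets; (b) 56 (landlord's 48 disregarded) ≥ 55 — meets; (c) 60 (landlord's 40 disregarded) ≥ 55 — meets.
  All elements met. The burden passes to the landlord.
Stage 2 (landlord, the preponderance of the evidence, weight is at least 55): (d) 49 < 55 — fails; (e) 57 (tenant's 73 disregarded) ≥ 55 — meets.
  Not every element is met, so the landlord fails to carry Stage 2.
So the tenant prevails.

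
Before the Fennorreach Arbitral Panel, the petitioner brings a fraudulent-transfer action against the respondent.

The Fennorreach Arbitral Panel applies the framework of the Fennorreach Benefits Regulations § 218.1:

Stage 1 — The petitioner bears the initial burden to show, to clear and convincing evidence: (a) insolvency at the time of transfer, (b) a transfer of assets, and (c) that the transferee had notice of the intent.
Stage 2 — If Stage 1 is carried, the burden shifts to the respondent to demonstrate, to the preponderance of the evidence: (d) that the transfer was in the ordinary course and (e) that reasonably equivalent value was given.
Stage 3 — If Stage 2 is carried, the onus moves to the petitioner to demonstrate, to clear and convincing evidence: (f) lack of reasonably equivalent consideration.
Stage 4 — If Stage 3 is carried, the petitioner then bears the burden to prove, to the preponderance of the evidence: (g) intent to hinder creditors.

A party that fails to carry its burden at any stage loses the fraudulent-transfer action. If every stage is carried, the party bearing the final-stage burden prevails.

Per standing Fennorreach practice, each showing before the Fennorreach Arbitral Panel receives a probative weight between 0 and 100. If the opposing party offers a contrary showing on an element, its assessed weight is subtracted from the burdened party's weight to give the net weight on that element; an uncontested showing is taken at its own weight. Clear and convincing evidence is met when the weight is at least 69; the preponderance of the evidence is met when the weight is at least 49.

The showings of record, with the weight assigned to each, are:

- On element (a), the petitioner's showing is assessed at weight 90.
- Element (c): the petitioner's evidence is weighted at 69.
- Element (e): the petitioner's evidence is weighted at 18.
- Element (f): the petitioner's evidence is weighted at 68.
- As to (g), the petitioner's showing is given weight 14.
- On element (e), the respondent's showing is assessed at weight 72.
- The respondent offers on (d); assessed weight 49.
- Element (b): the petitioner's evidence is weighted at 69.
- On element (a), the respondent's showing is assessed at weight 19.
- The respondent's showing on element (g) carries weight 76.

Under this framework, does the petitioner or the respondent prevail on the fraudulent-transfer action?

respondent

At Stage 1 the petitioner must meet clear and convincing evidence (weight is at least 69): on (a) the weight is 90 less the opposing 19 gives net 71, ≥ 69, so (a) meets the standard; on (b) the weight is 69, which does reach 69, so (b) meets the standard; on (c) the weight is 69, ≥ 69, so (c) meets the standard.
  Stage 1 is satisfied; the onus moves to the respondent.
At Stage 2 the respondent must meet the preponderance of the evidence (weight is at least 49): on (d) the weight is 49, ≥ 49, so (d) meets the standard; on (e) the weight is 72 less the opposing 18 gives net 54, which does reach 49, so (e) meets the standard.
  Stage 2 is satisfied; the onus moves to the petitioner.
At Stage 3 the petitioner must meet clear and convincing evidence (weight is at least 69): on (f) the weight is 68, < 69, so (f) does not meet the standard.
  Stage 3 not carried; the petitioner fails its burden.
The analysis ends at Stage 3; the respondent prevails.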